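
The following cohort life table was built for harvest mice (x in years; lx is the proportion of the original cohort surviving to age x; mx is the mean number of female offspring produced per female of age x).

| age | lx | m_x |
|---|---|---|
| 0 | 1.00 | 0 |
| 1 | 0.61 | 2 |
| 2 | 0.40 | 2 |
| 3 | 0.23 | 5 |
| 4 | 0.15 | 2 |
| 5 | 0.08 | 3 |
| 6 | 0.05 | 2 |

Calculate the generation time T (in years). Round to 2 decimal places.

lx·mx: 0, 1.22, 0.8, 1.15, 0.3, 0.24, 0.1 → R0 = 3.81
x·lx·mx: 0, 1.22, 1.6, 3.45, 1.2, 1.2, 0.6 → Σ = 9.27
T = 9.27 / 3.81 = 2.433071… → 2.43

2.43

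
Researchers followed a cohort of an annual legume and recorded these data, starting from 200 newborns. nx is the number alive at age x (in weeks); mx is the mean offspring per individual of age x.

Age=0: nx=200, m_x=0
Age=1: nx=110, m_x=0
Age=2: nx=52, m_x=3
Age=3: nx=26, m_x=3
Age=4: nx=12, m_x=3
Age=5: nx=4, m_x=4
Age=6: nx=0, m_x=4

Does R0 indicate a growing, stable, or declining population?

growing

lx = nx/n0 = nx/200: 1, 0.55, 0.26, 0.13, 0.06, 0.02, 0
R0 = Σ lx·mx = 0 + 0 + 0.78 + 0.39 + 0.18 + 0.08 + 0 = 1.43
R0 > 1, so the population is growing.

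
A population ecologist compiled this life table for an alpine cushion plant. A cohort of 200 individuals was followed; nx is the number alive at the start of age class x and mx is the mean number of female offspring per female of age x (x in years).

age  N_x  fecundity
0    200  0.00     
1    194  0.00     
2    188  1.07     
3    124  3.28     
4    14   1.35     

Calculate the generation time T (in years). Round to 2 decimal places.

2.71

lx = nx/n0 = nx/200: 1, 0.97, 0.94, 0.62, 0.07
lx·mx: 0, 0, 1.0058, 2.0336, 0.0945 → R0 = 3.1339
x·lx·mx: 0, 0, 2.0116, 6.1008, 0.378 → Σ = 8.4904
T = 8.4904 / 3.1339 = 2.709212… → 2.71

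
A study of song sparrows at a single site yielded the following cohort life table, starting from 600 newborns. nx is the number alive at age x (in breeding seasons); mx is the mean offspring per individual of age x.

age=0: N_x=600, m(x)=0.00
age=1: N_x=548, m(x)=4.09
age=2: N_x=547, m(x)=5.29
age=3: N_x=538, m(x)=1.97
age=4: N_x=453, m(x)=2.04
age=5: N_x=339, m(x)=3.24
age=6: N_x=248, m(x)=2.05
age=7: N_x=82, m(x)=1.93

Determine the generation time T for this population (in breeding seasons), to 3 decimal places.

lx = nx/n0 = nx/600: 1, 0.91333…, 0.91167…, 0.89667…, 0.755, 0.565, 0.41333…, 0.13667…
lx·mx: 0, 3.735533…, 4.822717…, 1.766433…, 1.5402, 1.8306, 0.847333…, 0.263767… → R0 = 14.806583…
x·lx·mx: 0, 3.735533…, 9.645433…, 5.2993…, 6.1608, 9.153, 5.084…, 1.846367… → Σ = 40.924433…
T = 40.924433… / 14.806583… = 2.763935… → 2.764

2.764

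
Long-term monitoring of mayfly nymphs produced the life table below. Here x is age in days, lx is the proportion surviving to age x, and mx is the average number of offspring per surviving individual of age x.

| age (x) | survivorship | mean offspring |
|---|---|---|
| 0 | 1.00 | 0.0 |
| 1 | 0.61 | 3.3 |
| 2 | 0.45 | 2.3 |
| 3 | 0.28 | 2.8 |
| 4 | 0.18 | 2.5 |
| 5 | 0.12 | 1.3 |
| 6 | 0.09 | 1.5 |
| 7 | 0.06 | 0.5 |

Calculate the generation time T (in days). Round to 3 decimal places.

lx·mx: 0, 2.013, 1.035, 0.784, 0.45, 0.156, 0.135, 0.03 → R0 = 4.603
x·lx·mx: 0, 2.013, 2.07, 2.352, 1.8, 0.78, 0.81, 0.21 → Σ = 10.035
T = 10.035 / 4.603 = 2.1801… → 2.180

2.180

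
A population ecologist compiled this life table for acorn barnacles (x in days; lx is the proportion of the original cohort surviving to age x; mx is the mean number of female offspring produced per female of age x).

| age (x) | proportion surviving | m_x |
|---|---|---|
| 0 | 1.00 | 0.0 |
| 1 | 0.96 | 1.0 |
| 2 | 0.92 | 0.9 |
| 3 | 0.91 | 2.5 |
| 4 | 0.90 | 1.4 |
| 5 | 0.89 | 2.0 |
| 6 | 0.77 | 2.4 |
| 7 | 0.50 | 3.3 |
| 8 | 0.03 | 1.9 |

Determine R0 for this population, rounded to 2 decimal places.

10.66

lx·mx by age: 0, 0.96, 0.828, 2.275, 1.26, 1.78, 1.848, 1.65, 0.057
R0 = Σ lx·mx = 10.658 → 10.66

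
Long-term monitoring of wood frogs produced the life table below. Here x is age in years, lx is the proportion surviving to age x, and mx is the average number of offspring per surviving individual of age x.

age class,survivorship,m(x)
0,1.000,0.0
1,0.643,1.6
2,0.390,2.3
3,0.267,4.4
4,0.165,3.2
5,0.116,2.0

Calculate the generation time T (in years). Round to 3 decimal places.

lx·mx: 0, 1.0288, 0.897, 1.1748, 0.528, 0.232 → R0 = 3.8606
x·lx·mx: 0, 1.0288, 1.794, 3.5244, 2.112, 1.16 → Σ = 9.6192
T = 9.6192 / 3.8606 = 2.491633… → 2.492

2.492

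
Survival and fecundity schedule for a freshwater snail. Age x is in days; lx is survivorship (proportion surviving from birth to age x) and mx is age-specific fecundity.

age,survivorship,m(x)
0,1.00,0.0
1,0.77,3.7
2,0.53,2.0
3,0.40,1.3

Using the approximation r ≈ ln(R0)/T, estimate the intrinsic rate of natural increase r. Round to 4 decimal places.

1.0095

R0 = Σ lx·mx = 0 + 2.849 + 1.06 + 0.52 = 4.429
Σ x·lx·mx = 6.529; T = 6.529/4.429 = 1.47415…
r ≈ ln(R0)/T = ln(4.429)/1.47415… = 1.009515… → 1.0095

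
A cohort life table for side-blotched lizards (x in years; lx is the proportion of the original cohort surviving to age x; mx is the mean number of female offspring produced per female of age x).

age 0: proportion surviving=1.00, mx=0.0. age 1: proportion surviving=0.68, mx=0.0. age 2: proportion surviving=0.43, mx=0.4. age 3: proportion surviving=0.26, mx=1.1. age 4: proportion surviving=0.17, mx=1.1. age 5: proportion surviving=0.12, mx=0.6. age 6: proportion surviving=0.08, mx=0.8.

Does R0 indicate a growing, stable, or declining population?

R0 = Σ lx·mx = 0 + 0 + 0.172 + 0.286 + 0.187 + 0.072 + 0.064 = 0.781
R0 < 1, so the population is declining.

declining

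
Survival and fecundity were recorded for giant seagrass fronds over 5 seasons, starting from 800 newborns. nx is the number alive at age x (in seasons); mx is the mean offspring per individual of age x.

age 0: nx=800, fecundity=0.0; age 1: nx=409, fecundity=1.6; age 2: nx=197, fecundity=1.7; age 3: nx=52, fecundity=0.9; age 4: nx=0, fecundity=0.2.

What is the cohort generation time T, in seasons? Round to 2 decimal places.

1.41

lx = nx/n0 = nx/800: 1, 0.51125, 0.24625, 0.065, 0
lx·mx: 0, 0.818, 0.418625, 0.0585, 0 → R0 = 1.295125
x·lx·mx: 0, 0.818, 0.83725, 0.1755, 0 → Σ = 1.83075
T = 1.83075 / 1.295125 = 1.41357… → 1.41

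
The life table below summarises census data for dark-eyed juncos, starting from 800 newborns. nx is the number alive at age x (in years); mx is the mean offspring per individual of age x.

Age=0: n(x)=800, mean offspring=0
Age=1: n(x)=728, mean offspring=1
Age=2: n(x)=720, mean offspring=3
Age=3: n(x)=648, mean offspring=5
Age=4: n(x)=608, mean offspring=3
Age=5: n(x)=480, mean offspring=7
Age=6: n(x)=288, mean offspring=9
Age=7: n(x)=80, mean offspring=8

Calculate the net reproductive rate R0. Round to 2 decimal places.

lx = nx/n0 = nx/800: 1, 0.91, 0.9, 0.81, 0.76, 0.6, 0.36, 0.1
lx·mx by age: 0, 0.91, 2.7, 4.05, 2.28, 4.2, 3.24, 0.8
R0 = Σ lx·mx = 18.18 → 18.18

18.18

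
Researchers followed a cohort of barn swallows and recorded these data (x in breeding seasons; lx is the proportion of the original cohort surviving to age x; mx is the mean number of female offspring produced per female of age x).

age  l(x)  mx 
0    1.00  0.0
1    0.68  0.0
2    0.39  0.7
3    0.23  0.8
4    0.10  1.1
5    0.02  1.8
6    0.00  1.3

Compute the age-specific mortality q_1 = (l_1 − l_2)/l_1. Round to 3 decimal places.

q_1 = (l_1 − l_2) / l_1 = (0.68 − 0.39) / 0.68
     = 0.29 / 0.68 = 0.426471… → 0.426

0.426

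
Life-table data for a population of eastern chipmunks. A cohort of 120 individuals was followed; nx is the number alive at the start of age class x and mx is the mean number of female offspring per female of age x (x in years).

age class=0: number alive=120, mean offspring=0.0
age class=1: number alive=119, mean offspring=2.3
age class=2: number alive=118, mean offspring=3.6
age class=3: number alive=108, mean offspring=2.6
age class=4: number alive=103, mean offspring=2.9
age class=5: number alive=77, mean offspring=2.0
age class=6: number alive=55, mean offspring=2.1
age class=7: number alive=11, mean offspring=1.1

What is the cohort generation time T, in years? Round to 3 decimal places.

3.019

lx = nx/n0 = nx/120: 1, 0.99167…, 0.98333…, 0.9, 0.85833…, 0.64167…, 0.45833…, 0.09167…
lx·mx: 0, 2.280833…, 3.54…, 2.34, 2.489167…, 1.283333…, 0.9625…, 0.100833… → R0 = 12.996667…
x·lx·mx: 0, 2.280833…, 7.08…, 7.02, 9.956667…, 6.416667…, 5.775…, 0.705833… → Σ = 39.235…
T = 39.235… / 12.996667… = 3.018851… → 3.019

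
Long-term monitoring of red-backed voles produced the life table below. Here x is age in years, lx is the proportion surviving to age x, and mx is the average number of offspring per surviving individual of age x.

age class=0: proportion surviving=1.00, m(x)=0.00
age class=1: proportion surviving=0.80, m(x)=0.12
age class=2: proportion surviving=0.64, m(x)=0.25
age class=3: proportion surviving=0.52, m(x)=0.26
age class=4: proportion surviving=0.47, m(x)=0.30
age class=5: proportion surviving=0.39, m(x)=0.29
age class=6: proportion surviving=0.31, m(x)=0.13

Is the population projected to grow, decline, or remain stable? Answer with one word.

R0 = Σ lx·mx = 0 + 0.096 + 0.16 + 0.1352 + 0.141 + 0.1131 + 0.0403 = 0.6856
R0 < 1, so the population is declining.

declining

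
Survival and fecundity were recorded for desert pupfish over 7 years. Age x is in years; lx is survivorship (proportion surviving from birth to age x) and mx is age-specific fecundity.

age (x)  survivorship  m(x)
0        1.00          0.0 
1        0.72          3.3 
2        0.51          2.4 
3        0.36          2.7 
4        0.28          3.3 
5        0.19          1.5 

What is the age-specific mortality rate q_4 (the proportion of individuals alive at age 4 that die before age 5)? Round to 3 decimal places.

0.321

q_4 = (l_4 − l_5) / l_4 = (0.28 − 0.19) / 0.28
     = 0.09 / 0.28 = 0.321429… → 0.321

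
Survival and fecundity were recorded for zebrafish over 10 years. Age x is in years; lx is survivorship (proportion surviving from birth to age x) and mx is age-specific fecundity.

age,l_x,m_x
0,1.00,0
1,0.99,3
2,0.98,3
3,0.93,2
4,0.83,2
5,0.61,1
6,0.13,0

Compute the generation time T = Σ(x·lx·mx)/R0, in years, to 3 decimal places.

2.402

lx·mx: 0, 2.97, 2.94, 1.86, 1.66, 0.61, 0 → R0 = 10.04
x·lx·mx: 0, 2.97, 5.88, 5.58, 6.64, 3.05, 0 → Σ = 24.12
T = 24.12 / 10.04 = 2.40239… → 2.402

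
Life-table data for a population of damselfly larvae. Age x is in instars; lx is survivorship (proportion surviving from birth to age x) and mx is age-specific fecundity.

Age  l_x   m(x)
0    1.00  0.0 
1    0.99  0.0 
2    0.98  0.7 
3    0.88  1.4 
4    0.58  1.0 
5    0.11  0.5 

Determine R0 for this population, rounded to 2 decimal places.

2.55

lx·mx by age: 0, 0, 0.686, 1.232, 0.58, 0.055
R0 = Σ lx·mx = 2.553 → 2.55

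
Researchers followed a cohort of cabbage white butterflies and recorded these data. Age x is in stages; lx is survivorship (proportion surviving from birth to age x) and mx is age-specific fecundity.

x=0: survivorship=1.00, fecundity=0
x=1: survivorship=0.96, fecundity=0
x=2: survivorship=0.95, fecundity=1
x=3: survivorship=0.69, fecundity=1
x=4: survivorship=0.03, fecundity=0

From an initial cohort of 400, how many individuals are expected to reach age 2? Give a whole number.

Expected survivors = N0 · l_2 = 400 × 0.95 = 380 → 380

380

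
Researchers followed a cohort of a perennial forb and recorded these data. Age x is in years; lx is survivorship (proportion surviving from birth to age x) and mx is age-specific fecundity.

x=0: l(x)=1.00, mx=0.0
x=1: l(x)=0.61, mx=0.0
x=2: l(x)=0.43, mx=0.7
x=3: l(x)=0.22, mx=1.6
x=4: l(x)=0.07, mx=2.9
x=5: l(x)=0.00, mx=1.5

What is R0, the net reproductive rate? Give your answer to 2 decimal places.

0.86

lx·mx by age: 0, 0, 0.301, 0.352, 0.203, 0
R0 = Σ lx·mx = 0.856 → 0.86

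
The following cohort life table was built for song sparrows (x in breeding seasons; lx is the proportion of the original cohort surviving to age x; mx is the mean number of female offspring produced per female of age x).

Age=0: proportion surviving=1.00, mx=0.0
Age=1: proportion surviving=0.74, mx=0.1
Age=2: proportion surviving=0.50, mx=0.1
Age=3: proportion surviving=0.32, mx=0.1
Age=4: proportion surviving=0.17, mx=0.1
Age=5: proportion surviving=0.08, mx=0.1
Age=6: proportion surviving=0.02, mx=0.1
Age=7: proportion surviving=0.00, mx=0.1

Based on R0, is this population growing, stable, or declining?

R0 = Σ lx·mx = 0 + 0.074 + 0.05 + 0.032 + 0.017 + 0.008 + 0.002 + 0 = 0.183
R0 < 1, so the population is declining.

declining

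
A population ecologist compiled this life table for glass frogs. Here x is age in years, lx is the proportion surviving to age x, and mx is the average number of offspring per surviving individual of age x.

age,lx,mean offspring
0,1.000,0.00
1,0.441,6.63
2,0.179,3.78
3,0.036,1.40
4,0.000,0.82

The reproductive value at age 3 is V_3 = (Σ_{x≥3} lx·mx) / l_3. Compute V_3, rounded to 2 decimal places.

1.40

lx·mx for x ≥ 3: 0.0504, 0 → sum = 0.0504
V_3 = 0.0504 / l_3 = 0.0504 / 0.036 = 1.4 → 1.40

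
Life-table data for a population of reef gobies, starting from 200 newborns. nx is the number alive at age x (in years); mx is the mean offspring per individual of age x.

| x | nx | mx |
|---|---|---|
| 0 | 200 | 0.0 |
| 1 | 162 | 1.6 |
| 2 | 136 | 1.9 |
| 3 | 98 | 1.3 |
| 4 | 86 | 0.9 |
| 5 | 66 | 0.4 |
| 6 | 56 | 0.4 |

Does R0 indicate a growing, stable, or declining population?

lx = nx/n0 = nx/200: 1, 0.81, 0.68, 0.49, 0.43, 0.33, 0.28
R0 = Σ lx·mx = 0 + 1.296 + 1.292 + 0.637 + 0.387 + 0.132 + 0.112 = 3.856
R0 > 1, so the population is growing.

growing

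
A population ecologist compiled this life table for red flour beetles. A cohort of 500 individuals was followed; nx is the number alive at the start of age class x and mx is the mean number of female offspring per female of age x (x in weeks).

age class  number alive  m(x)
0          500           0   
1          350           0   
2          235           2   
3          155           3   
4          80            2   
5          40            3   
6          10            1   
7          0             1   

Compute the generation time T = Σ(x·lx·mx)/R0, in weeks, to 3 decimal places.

lx = nx/n0 = nx/500: 1, 0.7, 0.47, 0.31, 0.16, 0.08, 0.02, 0
lx·mx: 0, 0, 0.94, 0.93, 0.32, 0.24, 0.02, 0 → R0 = 2.45
x·lx·mx: 0, 0, 1.88, 2.79, 1.28, 1.2, 0.12, 0 → Σ = 7.27
T = 7.27 / 2.45 = 2.967347… → 2.967

2.967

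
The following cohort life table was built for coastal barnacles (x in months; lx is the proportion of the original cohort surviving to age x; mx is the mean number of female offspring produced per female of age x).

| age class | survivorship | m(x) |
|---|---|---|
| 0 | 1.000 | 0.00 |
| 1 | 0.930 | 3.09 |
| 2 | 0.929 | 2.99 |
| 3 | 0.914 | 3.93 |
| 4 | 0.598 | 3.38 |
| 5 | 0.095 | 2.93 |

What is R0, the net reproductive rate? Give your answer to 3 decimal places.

lx·mx by age: 0, 2.8737, 2.77771, 3.59202, 2.02124, 0.27835
R0 = Σ lx·mx = 11.54302 → 11.543

11.543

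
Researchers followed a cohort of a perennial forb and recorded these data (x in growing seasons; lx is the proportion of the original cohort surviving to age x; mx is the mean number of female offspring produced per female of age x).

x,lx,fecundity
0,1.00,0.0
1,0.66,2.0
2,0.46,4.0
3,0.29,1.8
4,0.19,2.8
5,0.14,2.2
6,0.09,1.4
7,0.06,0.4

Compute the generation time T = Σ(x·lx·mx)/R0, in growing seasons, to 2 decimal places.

lx·mx: 0, 1.32, 1.84, 0.522, 0.532, 0.308, 0.126, 0.024 → R0 = 4.672
x·lx·mx: 0, 1.32, 3.68, 1.566, 2.128, 1.54, 0.756, 0.168 → Σ = 11.158
T = 11.158 / 4.672 = 2.388271… → 2.39

2.39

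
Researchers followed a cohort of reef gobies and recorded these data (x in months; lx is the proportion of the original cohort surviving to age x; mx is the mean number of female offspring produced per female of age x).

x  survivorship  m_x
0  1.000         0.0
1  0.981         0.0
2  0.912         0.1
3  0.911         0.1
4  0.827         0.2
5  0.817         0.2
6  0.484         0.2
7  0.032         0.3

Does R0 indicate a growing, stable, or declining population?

declining

R0 = Σ lx·mx = 0 + 0 + 0.0912 + 0.0911 + 0.1654 + 0.1634 + 0.0968 + 0.0096 = 0.6175
R0 < 1, so the population is declining.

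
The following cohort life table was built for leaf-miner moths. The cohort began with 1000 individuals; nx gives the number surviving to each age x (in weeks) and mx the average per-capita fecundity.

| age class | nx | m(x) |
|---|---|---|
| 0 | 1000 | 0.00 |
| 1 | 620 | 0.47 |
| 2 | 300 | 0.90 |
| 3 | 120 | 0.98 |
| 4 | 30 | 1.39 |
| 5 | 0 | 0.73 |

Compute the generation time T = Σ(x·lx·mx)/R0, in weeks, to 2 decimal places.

1.87

lx = nx/n0 = nx/1000: 1, 0.62, 0.3, 0.12, 0.03, 0
lx·mx: 0, 0.2914, 0.27, 0.1176, 0.0417, 0 → R0 = 0.7207
x·lx·mx: 0, 0.2914, 0.54, 0.3528, 0.1668, 0 → Σ = 1.351
T = 1.351 / 0.7207 = 1.874566… → 1.87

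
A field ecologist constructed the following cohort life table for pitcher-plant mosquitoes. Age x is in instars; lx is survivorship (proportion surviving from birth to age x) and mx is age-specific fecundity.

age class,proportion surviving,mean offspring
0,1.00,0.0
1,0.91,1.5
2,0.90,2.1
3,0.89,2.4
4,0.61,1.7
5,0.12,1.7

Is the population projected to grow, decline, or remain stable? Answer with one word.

R0 = Σ lx·mx = 0 + 1.365 + 1.89 + 2.136 + 1.037 + 0.204 = 6.632
R0 > 1, so the population is growing.

growing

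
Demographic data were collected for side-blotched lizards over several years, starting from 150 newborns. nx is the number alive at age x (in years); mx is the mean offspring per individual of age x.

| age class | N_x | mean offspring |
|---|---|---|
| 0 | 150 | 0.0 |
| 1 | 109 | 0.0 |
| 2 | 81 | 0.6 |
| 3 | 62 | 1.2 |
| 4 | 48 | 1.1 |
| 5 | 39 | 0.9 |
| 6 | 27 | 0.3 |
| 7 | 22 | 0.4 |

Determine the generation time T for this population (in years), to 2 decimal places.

lx = nx/n0 = nx/150: 1, 0.72667…, 0.54, 0.41333…, 0.32, 0.26, 0.18, 0.14667…
lx·mx: 0, 0, 0.324, 0.496…, 0.352, 0.234, 0.054, 0.058667… → R0 = 1.518667…
x·lx·mx: 0, 0, 0.648, 1.488…, 1.408, 1.17, 0.324, 0.410667… → Σ = 5.448667…
T = 5.448667… / 1.518667… = 3.587796… → 3.59

3.59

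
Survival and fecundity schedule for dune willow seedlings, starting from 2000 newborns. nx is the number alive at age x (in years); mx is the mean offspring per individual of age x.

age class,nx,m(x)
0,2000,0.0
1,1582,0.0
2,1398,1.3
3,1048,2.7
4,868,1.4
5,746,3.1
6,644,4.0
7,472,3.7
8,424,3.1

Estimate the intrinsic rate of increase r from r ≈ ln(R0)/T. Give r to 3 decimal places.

0.400

lx = nx/n0 = nx/2000: 1, 0.791, 0.699, 0.524, 0.434, 0.373, 0.322, 0.236, 0.212
R0 = Σ lx·mx = 0 + 0 + 0.9087 + 1.4148 + 0.6076 + 1.1563 + 1.288 + 0.8732 + 0.6572 = 6.9058
Σ x·lx·mx = 33.3717; T = 33.3717/6.9058 = 4.83242…
r ≈ ln(R0)/T = ln(6.9058)/4.83242… = 0.39987… → 0.400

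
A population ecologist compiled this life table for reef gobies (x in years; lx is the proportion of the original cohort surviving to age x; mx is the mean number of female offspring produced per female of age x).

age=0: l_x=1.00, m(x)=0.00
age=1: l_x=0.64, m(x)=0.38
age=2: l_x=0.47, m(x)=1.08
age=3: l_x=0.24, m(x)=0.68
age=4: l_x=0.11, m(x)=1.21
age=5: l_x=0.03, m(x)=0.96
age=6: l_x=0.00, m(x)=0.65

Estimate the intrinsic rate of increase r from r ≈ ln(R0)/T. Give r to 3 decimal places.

R0 = Σ lx·mx = 0 + 0.2432 + 0.5076 + 0.1632 + 0.1331 + 0.0288 + 0 = 1.0759
Σ x·lx·mx = 2.4244; T = 2.4244/1.0759 = 2.25337…
r ≈ ln(R0)/T = ln(1.0759)/2.25337… = 0.03247… → 0.032

0.032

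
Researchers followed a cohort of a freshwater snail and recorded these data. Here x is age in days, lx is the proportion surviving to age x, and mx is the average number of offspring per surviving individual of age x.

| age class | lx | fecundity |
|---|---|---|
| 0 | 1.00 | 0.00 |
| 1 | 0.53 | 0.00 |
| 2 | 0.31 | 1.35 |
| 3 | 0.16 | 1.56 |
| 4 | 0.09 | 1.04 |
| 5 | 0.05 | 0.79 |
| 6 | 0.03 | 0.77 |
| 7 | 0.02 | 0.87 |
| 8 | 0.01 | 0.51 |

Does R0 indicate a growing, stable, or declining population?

R0 = Σ lx·mx = 0 + 0 + 0.4185 + 0.2496 + 0.0936 + 0.0395 + 0.0231 + 0.0174 + 0.0051 = 0.8468
R0 < 1, so the population is declining.

declining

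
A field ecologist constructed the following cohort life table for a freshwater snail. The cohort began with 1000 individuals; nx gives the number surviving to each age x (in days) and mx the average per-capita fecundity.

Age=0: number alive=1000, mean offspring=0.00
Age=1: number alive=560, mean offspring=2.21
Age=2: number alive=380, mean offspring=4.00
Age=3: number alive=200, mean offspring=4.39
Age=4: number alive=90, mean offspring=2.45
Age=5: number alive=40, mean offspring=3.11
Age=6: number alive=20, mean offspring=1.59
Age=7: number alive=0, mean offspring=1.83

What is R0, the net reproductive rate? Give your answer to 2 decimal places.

4.01

lx = nx/n0 = nx/1000: 1, 0.56, 0.38, 0.2, 0.09, 0.04, 0.02, 0
lx·mx by age: 0, 1.2376, 1.52, 0.878, 0.2205, 0.1244, 0.0318, 0
R0 = Σ lx·mx = 4.0123 → 4.01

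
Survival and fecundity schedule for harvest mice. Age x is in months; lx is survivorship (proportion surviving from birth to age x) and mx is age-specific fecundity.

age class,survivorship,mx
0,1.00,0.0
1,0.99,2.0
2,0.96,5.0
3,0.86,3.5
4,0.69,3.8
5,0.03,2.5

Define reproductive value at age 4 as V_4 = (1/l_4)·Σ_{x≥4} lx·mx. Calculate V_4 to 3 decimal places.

3.909

lx·mx for x ≥ 4: 2.622, 0.075 → sum = 2.697
V_4 = 2.697 / l_4 = 2.697 / 0.69 = 3.908696… → 3.909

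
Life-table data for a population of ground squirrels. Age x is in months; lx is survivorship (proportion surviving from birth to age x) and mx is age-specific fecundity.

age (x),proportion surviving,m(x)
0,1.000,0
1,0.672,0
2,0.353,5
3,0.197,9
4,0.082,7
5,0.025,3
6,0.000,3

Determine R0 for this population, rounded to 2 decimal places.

4.19

lx·mx by age: 0, 0, 1.765, 1.773, 0.574, 0.075, 0
R0 = Σ lx·mx = 4.187 → 4.19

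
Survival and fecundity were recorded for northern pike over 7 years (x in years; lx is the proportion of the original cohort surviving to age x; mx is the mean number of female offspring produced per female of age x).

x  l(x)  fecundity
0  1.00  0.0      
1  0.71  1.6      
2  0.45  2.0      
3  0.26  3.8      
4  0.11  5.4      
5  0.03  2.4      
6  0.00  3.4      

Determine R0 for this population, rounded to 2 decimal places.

lx·mx by age: 0, 1.136, 0.9, 0.988, 0.594, 0.072, 0
R0 = Σ lx·mx = 3.69 → 3.69

3.69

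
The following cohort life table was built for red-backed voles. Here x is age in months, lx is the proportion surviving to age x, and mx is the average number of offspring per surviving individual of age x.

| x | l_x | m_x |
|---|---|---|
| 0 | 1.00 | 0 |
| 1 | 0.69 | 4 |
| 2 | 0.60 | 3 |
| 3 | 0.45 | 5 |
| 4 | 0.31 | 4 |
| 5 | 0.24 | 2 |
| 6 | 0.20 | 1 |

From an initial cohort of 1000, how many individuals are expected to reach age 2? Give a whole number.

Expected survivors = N0 · l_2 = 1000 × 0.60 = 600 → 600

600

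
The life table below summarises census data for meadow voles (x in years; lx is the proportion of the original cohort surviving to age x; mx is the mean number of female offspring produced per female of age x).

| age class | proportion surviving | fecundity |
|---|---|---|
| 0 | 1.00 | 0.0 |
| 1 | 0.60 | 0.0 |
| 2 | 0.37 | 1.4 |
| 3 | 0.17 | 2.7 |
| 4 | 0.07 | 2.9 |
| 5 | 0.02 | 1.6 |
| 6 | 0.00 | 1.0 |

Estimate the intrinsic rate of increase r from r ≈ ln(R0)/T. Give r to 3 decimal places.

0.069

R0 = Σ lx·mx = 0 + 0 + 0.518 + 0.459 + 0.203 + 0.032 + 0 = 1.212
Σ x·lx·mx = 3.385; T = 3.385/1.212 = 2.7929…
r ≈ ln(R0)/T = ln(1.212)/2.7929… = 0.06884… → 0.069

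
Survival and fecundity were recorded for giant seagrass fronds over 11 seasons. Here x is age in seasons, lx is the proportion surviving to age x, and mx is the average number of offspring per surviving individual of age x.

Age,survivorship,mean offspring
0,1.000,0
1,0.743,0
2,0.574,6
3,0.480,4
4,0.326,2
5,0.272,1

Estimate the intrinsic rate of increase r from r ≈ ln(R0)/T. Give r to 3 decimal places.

0.696

R0 = Σ lx·mx = 0 + 0 + 3.444 + 1.92 + 0.652 + 0.272 = 6.288
Σ x·lx·mx = 16.616; T = 16.616/6.288 = 2.64249…
r ≈ ln(R0)/T = ln(6.288)/2.64249… = 0.6958… → 0.696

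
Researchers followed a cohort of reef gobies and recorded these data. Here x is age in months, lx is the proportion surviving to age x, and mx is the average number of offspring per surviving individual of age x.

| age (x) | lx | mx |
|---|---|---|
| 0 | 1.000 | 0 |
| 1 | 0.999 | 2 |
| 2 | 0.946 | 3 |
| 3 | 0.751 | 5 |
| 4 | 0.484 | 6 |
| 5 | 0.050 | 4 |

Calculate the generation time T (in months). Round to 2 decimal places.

lx·mx: 0, 1.998, 2.838, 3.755, 2.904, 0.2 → R0 = 11.695
x·lx·mx: 0, 1.998, 5.676, 11.265, 11.616, 1 → Σ = 31.555
T = 31.555 / 11.695 = 2.698162… → 2.70

2.70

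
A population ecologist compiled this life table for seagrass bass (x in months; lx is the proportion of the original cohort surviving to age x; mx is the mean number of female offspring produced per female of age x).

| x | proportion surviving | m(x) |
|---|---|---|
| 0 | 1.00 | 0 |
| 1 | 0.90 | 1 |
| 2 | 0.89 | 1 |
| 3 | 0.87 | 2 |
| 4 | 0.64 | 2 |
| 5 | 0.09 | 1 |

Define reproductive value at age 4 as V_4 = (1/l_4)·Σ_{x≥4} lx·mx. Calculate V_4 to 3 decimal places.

lx·mx for x ≥ 4: 1.28, 0.09 → sum = 1.37
V_4 = 1.37 / l_4 = 1.37 / 0.64 = 2.140625 → 2.141

2.141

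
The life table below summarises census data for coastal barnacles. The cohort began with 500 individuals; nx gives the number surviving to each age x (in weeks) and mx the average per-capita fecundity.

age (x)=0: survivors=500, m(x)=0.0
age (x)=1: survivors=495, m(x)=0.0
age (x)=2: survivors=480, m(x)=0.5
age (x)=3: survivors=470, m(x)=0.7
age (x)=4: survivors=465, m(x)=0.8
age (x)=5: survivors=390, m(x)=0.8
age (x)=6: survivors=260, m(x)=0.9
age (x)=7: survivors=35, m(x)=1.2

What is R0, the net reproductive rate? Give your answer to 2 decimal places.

lx = nx/n0 = nx/500: 1, 0.99, 0.96, 0.94, 0.93, 0.78, 0.52, 0.07
lx·mx by age: 0, 0, 0.48, 0.658, 0.744, 0.624, 0.468, 0.084
R0 = Σ lx·mx = 3.058 → 3.06

3.06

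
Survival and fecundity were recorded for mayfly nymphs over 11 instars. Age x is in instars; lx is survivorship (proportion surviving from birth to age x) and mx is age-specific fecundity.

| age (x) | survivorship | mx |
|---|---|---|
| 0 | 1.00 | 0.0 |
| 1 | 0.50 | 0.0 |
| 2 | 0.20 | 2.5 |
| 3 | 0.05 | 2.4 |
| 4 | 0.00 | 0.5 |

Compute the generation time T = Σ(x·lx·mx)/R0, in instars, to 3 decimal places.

2.194

lx·mx: 0, 0, 0.5, 0.12, 0 → R0 = 0.62
x·lx·mx: 0, 0, 1, 0.36, 0 → Σ = 1.36
T = 1.36 / 0.62 = 2.193548… → 2.194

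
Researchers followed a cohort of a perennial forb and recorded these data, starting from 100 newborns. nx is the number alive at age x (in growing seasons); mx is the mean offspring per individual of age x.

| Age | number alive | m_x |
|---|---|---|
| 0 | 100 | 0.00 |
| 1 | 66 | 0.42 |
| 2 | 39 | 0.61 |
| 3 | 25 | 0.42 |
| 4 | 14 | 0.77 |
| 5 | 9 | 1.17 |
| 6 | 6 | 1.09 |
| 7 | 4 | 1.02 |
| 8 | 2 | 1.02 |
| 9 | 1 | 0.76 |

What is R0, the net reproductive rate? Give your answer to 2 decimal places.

lx = nx/n0 = nx/100: 1, 0.66, 0.39, 0.25, 0.14, 0.09, 0.06, 0.04, 0.02, 0.01
lx·mx by age: 0, 0.2772, 0.2379, 0.105, 0.1078, 0.1053, 0.0654, 0.0408, 0.0204, 0.0076
R0 = Σ lx·mx = 0.9674 → 0.97

0.97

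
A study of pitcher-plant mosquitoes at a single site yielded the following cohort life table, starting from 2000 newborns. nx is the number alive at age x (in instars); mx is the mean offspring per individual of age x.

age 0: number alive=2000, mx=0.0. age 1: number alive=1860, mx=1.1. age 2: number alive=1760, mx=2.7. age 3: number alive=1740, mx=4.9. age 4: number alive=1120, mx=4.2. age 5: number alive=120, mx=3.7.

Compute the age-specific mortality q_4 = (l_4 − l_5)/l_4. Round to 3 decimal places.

0.893

lx = nx/n0 = nx/2000: 1, 0.93, 0.88, 0.87, 0.56, 0.06
q_4 = (l_4 − l_5) / l_4 = (0.56 − 0.06) / 0.56
     = 0.5 / 0.56 = 0.892857… → 0.893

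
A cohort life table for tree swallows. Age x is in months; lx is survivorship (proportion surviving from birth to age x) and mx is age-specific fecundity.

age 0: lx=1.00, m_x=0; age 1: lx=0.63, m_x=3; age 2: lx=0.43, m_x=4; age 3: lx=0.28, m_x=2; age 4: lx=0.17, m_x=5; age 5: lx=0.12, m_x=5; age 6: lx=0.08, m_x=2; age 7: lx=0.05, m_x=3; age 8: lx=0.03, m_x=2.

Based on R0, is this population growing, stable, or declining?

R0 = Σ lx·mx = 0 + 1.89 + 1.72 + 0.56 + 0.85 + 0.6 + 0.16 + 0.15 + 0.06 = 5.99
R0 > 1, so the population is growing.

growing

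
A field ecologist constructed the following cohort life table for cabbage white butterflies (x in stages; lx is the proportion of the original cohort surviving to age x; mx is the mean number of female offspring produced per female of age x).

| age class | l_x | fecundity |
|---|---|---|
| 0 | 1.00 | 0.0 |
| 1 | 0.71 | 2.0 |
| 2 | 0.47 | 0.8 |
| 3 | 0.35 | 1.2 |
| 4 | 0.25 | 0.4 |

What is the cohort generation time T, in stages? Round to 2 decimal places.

1.65

lx·mx: 0, 1.42, 0.376, 0.42, 0.1 → R0 = 2.316
x·lx·mx: 0, 1.42, 0.752, 1.26, 0.4 → Σ = 3.832
T = 3.832 / 2.316 = 1.654577… → 1.65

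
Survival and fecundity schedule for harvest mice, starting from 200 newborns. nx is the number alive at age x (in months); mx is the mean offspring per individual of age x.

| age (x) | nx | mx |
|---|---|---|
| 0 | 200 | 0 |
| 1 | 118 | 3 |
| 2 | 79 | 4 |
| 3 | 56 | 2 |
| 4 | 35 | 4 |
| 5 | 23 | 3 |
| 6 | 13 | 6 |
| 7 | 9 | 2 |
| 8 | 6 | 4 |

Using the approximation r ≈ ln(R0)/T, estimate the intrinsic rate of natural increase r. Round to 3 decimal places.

0.632

lx = nx/n0 = nx/200: 1, 0.59, 0.395, 0.28, 0.175, 0.115, 0.065, 0.045, 0.03
R0 = Σ lx·mx = 0 + 1.77 + 1.58 + 0.56 + 0.7 + 0.345 + 0.39 + 0.09 + 0.12 = 5.555
Σ x·lx·mx = 15.065; T = 15.065/5.555 = 2.71197…
r ≈ ln(R0)/T = ln(5.555)/2.71197… = 0.63227… → 0.632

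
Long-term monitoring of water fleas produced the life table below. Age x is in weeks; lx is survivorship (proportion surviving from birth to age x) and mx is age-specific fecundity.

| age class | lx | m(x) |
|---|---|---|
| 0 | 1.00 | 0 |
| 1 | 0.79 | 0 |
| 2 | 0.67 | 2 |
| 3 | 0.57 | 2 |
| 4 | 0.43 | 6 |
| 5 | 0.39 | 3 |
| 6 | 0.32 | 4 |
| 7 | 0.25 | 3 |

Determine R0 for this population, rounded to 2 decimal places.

8.26

lx·mx by age: 0, 0, 1.34, 1.14, 2.58, 1.17, 1.28, 0.75
R0 = Σ lx·mx = 8.26 → 8.26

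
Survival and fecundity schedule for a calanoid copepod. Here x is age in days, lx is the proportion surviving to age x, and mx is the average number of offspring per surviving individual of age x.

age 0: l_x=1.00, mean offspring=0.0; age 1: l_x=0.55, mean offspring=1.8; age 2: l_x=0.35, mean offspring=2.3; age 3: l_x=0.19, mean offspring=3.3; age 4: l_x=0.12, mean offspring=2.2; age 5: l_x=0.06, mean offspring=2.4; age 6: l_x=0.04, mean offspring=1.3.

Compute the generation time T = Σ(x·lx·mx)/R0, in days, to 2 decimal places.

2.28

lx·mx: 0, 0.99, 0.805, 0.627, 0.264, 0.144, 0.052 → R0 = 2.882
x·lx·mx: 0, 0.99, 1.61, 1.881, 1.056, 0.72, 0.312 → Σ = 6.569
T = 6.569 / 2.882 = 2.27932… → 2.28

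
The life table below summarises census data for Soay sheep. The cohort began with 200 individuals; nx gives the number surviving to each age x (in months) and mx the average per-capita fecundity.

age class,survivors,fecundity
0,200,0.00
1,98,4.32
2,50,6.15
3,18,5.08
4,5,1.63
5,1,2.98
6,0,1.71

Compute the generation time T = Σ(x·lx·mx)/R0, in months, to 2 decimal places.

lx = nx/n0 = nx/200: 1, 0.49, 0.25, 0.09, 0.025, 0.005, 0
lx·mx: 0, 2.1168, 1.5375, 0.4572, 0.04075, 0.0149, 0 → R0 = 4.16715
x·lx·mx: 0, 2.1168, 3.075, 1.3716, 0.163, 0.0745, 0 → Σ = 6.8009
T = 6.8009 / 4.16715 = 1.632027… → 1.63

1.63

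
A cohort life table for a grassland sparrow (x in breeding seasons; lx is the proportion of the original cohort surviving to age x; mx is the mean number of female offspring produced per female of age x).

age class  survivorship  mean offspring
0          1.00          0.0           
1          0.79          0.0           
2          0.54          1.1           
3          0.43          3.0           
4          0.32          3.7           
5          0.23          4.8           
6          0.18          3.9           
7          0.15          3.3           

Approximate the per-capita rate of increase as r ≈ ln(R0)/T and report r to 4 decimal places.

0.3925

R0 = Σ lx·mx = 0 + 0 + 0.594 + 1.29 + 1.184 + 1.104 + 0.702 + 0.495 = 5.369
Σ x·lx·mx = 22.991; T = 22.991/5.369 = 4.28218…
r ≈ ln(R0)/T = ln(5.369)/4.28218… = 0.392474… → 0.3925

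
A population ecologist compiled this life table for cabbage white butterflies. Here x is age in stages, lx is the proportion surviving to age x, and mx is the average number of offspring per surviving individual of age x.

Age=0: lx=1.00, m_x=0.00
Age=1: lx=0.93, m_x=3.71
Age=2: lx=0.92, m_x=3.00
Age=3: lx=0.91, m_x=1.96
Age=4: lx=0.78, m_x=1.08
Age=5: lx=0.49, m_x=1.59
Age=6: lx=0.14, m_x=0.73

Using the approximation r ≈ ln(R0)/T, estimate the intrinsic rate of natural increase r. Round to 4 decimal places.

0.9954

R0 = Σ lx·mx = 0 + 3.4503 + 2.76 + 1.7836 + 0.8424 + 0.7791 + 0.1022 = 9.7176
Σ x·lx·mx = 22.1994; T = 22.1994/9.7176 = 2.28445…
r ≈ ln(R0)/T = ln(9.7176)/2.28445… = 0.995397… → 0.9954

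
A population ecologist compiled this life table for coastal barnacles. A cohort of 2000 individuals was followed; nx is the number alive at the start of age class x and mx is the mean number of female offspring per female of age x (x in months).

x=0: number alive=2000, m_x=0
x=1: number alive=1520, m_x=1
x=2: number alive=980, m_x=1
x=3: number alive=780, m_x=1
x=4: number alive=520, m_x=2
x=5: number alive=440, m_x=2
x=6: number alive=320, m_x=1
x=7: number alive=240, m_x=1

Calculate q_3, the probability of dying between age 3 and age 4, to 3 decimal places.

0.333

lx = nx/n0 = nx/2000: 1, 0.76, 0.49, 0.39, 0.26, 0.22, 0.16, 0.12
q_3 = (l_3 − l_4) / l_3 = (0.39 − 0.26) / 0.39
     = 0.13 / 0.39 = 0.333333… → 0.333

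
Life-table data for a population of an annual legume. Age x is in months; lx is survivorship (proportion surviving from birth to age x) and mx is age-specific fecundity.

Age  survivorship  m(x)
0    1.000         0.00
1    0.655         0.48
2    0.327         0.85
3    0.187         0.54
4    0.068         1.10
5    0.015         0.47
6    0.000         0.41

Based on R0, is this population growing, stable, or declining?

R0 = Σ lx·mx = 0 + 0.3144 + 0.27795 + 0.10098 + 0.0748 + 0.00705 + 0 = 0.77518
R0 < 1, so the population is declining.

declining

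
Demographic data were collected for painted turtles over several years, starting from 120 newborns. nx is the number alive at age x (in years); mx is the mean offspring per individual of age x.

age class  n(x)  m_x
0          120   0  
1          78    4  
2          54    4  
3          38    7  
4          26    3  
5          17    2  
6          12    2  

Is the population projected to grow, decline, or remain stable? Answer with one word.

lx = nx/n0 = nx/120: 1, 0.65, 0.45, 0.31667…, 0.21667…, 0.14167…, 0.1
R0 = Σ lx·mx = 0 + 2.6 + 1.8 + 2.216667… + 0.65… + 0.283333… + 0.2 = 7.75…
R0 > 1, so the population is growing.

growing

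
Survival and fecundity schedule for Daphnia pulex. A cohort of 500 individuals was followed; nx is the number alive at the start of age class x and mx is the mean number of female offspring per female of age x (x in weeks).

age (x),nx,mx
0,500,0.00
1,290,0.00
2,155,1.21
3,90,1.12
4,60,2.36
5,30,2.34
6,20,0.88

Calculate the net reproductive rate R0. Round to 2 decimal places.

1.04

lx = nx/n0 = nx/500: 1, 0.58, 0.31, 0.18, 0.12, 0.06, 0.04
lx·mx by age: 0, 0, 0.3751, 0.2016, 0.2832, 0.1404, 0.0352
R0 = Σ lx·mx = 1.0355 → 1.04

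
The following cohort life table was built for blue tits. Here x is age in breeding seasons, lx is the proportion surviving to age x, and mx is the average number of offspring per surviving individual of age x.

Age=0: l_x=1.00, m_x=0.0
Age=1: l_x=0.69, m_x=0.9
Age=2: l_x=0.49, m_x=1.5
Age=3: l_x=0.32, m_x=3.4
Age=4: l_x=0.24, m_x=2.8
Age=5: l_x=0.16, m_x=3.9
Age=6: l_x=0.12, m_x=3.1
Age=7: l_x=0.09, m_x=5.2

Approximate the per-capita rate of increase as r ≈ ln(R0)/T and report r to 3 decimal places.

0.418

R0 = Σ lx·mx = 0 + 0.621 + 0.735 + 1.088 + 0.672 + 0.624 + 0.372 + 0.468 = 4.58
Σ x·lx·mx = 16.671; T = 16.671/4.58 = 3.63996…
r ≈ ln(R0)/T = ln(4.58)/3.63996… = 0.41805… → 0.418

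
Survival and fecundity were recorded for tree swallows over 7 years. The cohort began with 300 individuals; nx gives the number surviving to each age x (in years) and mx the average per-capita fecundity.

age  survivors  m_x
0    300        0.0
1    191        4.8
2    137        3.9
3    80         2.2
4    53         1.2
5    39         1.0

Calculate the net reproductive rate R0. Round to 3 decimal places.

lx = nx/n0 = nx/300: 1, 0.63667…, 0.45667…, 0.26667…, 0.17667…, 0.13
lx·mx by age: 0, 3.056…, 1.781…, 0.586667…, 0.212…, 0.13
R0 = Σ lx·mx = 5.765667… → 5.766

5.766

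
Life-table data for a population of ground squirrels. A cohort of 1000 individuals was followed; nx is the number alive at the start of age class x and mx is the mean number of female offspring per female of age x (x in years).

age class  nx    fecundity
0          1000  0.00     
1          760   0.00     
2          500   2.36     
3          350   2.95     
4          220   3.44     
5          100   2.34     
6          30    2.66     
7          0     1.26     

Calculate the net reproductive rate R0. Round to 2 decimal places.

3.28

lx = nx/n0 = nx/1000: 1, 0.76, 0.5, 0.35, 0.22, 0.1, 0.03, 0
lx·mx by age: 0, 0, 1.18, 1.0325, 0.7568, 0.234, 0.0798, 0
R0 = Σ lx·mx = 3.2831 → 3.28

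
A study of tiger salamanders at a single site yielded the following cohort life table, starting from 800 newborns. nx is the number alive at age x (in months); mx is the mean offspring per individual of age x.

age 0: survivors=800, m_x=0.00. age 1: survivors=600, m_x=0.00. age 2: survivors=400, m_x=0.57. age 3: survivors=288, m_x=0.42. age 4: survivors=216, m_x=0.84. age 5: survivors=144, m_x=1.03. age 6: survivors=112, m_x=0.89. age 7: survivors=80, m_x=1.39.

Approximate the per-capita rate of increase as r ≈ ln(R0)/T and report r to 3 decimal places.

lx = nx/n0 = nx/800: 1, 0.75, 0.5, 0.36, 0.27, 0.18, 0.14, 0.1
R0 = Σ lx·mx = 0 + 0 + 0.285 + 0.1512 + 0.2268 + 0.1854 + 0.1246 + 0.139 = 1.112
Σ x·lx·mx = 4.5784; T = 4.5784/1.112 = 4.11727…
r ≈ ln(R0)/T = ln(1.112)/4.11727… = 0.02578… → 0.026

0.026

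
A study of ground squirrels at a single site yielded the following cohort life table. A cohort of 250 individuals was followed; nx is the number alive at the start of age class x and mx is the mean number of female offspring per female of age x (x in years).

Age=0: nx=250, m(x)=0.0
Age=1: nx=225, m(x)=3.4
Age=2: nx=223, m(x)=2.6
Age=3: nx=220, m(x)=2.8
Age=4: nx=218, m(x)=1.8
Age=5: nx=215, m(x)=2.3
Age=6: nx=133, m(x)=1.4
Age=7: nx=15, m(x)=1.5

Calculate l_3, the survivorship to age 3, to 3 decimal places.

l_3 = n_3/n_0 = 220/250 = 0.88 → 0.880

0.880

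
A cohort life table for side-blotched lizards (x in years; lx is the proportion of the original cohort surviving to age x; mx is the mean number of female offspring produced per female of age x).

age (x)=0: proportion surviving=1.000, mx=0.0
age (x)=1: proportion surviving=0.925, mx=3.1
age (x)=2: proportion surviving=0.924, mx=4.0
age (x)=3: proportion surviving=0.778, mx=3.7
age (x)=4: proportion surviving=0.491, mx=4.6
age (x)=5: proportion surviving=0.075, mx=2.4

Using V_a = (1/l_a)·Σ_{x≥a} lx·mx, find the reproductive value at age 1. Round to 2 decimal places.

lx·mx for x ≥ 1: 2.8675, 3.696, 2.8786, 2.2586, 0.18 → sum = 11.8807
V_1 = 11.8807 / l_1 = 11.8807 / 0.925 = 12.844 → 12.84

12.84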